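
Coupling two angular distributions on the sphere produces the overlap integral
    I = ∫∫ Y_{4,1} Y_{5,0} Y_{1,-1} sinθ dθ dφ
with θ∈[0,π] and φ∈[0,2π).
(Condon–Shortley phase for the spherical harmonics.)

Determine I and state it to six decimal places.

Rules hold: Σm=0, L=10 even, 1≤1≤9.
N = 9·11·3 = 297
Δ = 8!·0!·2!/11! = 1/495
Racah Σ t=4..4: t=4:+1/576 = 1/576
⇒ 3j(4 5 1; 0 0 0)² = 5/99, sgn -1
Racah Σ t=3..3: t=3:−1/1440 = -1/1440
⇒ 3j(4 5 1; 1 0 -1)² = 2/99, sgn -1
4πI² = N·(3j₀)²·(3jₘ)² = 10/33
I = +1·√(0.30303/4π) = 0.15528807

0.155288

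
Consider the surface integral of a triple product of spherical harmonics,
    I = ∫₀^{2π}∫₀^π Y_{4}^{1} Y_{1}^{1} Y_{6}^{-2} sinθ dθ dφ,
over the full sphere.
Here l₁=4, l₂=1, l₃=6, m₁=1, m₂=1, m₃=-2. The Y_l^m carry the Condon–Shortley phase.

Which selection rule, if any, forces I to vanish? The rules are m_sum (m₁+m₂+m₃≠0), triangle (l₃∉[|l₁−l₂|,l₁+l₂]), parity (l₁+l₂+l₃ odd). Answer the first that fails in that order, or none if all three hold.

Σmᵢ = 0  ✓
l₃∈[|l₁−l₂|,l₁+l₂]=[3,5], have l₃=6  ✗
Σlᵢ = 11 ⇒ odd

triangle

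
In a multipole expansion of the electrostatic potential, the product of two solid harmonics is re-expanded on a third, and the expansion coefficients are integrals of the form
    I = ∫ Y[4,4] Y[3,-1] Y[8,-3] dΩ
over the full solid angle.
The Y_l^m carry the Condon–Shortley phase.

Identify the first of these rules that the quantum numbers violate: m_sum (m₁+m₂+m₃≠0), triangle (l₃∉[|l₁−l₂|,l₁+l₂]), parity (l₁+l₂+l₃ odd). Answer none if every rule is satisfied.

triangle

azimuthal sum: 4 − 1 − 3 = 0  ✓
1 ≤ 8 ≤ 7 (triangle on l)  ✗
L = 4 + 3 + 8 = 15 (odd)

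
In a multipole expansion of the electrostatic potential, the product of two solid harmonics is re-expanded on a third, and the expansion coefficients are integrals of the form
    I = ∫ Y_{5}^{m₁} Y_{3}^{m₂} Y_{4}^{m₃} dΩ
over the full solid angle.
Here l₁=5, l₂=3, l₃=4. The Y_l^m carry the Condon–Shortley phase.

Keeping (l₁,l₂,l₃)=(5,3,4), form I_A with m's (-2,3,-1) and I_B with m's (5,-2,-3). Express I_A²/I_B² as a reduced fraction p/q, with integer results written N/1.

Same 5,3,4: normalisation and zero-m 3j drop out of the ratio.
A: Δ: 4! 6! 2! / 13! → 1/180180; sum: t=4:+1/1728 = 1/1728; 3j²(5 3 4; -2 3 -1) = Δ·Π!·Σ² = 25/858  (sign -1)
B: Δ: 4! 6! 2! / 13! → 1/180180; sum: t=0:+1/17280 = 1/17280; 3j²(5 3 4; 5 -2 -3) = Δ·Π!·Σ² = 35/858  (sign -1)
I_A²/I_B² = (25/858)/(35/858) = 5/7

5/7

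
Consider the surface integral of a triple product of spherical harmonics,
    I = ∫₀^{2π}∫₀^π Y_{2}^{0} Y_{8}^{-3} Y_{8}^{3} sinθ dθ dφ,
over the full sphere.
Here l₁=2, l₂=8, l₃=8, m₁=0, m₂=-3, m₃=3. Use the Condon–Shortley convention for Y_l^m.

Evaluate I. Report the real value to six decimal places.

-0.099597

Rules hold: Σm=0, L=18 even, 6≤8≤10.
N = 5·17·17 = 1445
Δ = 2!·2!·14!/19! = 1/348840
Racah Σ t=0..2: t=0:+1/116121600 t=1:−1/25401600 t=2:+1/116121600 = -1/45158400
⇒ 3j(2 8 8; 0 0 0)² = 24/1615, sgn -1
Racah Σ t=0..2: t=0:+1/174182400 t=1:−1/87091200 t=2:+1/958003200 = -1/212889600
⇒ 3j(2 8 8; 0 -3 3)² = 15/2584, sgn +1
4πI² = N·(3j₀)²·(3jₘ)² = 45/361
I = -1·√(0.124654/4π) = -0.09959734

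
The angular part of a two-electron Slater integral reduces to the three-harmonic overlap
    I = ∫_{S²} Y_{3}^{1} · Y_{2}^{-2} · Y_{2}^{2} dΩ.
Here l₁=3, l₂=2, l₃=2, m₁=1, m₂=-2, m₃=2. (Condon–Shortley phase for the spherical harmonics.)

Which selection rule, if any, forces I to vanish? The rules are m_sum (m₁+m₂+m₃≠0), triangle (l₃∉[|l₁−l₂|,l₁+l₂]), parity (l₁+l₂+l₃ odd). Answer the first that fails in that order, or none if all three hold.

m_sum

azimuthal sum: 1 − 2 + 2 = 1  ✗
1 ≤ 2 ≤ 5 (triangle on l)
L = 3 + 2 + 2 = 7 (odd)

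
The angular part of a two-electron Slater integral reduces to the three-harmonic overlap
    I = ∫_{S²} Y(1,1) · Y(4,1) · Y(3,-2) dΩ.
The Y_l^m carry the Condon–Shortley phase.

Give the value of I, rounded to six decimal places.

-0.106622

Rules hold: Σm=0, L=8 even, 3≤3≤5.
N = 3·9·7 = 189
Δ = 2!·0!·6!/9! = 1/252
Racah Σ t=1..1: t=1:−1/36 = -1/36
⇒ 3j(1 4 3; 0 0 0)² = 4/63, sgn +1
Racah Σ t=0..0: t=0:+1/240 = 1/240
⇒ 3j(1 4 3; 1 1 -2)² = 1/84, sgn -1
4πI² = N·(3j₀)²·(3jₘ)² = 1/7
I = -1·√(0.142857/4π) = -0.10662181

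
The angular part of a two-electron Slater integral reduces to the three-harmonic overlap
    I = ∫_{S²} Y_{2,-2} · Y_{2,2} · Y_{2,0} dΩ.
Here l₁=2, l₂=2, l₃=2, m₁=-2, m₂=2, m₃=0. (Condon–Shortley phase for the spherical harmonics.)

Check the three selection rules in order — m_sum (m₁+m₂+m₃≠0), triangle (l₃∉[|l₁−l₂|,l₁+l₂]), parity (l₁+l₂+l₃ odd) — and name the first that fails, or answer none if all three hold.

azimuthal sum: -2 + 2 + 0 = 0  ✓
0 ≤ 2 ≤ 4 (triangle on l)  ✓
L = 2 + 2 + 2 = 6 (even)  ✓

none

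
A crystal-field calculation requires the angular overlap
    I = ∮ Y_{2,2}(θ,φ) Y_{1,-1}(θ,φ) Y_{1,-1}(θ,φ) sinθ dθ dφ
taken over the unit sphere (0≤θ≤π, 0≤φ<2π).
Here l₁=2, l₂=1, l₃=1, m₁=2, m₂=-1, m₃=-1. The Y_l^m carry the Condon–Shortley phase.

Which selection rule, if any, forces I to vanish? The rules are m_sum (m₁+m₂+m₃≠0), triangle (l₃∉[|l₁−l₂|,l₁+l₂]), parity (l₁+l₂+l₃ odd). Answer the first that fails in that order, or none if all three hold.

none

azimuthal sum: 2 − 1 − 1 = 0  ✓
1 ≤ 1 ≤ 3 (triangle on l)  ✓
L = 2 + 1 + 1 = 4 (even)  ✓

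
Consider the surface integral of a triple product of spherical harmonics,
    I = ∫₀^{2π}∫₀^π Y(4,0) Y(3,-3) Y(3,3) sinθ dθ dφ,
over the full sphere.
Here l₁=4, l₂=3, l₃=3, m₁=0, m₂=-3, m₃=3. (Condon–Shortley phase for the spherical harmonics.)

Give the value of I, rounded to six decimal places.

Rules hold: Σm=0, L=10 even, 1≤3≤7.
N = 9·7·7 = 441
Δ = 4!·4!·2!/11! = 1/34650
Racah Σ t=1..3: t=1:−1/72 t=2:+1/16 t=3:−1/72 = 5/144
⇒ 3j(4 3 3; 0 0 0)² = 2/77, sgn -1
Racah Σ t=0..0: t=0:+1/1152 = 1/1152
⇒ 3j(4 3 3; 0 -3 3)² = 1/154, sgn +1
4πI² = N·(3j₀)²·(3jₘ)² = 9/121
I = -1·√(0.0743802/4π) = -0.07693494

-0.076935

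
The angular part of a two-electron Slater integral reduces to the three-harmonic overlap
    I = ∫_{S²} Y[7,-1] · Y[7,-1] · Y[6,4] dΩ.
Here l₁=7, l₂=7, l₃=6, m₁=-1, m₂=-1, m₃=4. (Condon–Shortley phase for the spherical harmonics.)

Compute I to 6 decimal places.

0.000000

m-sum = -1 − 1 + 4 = 2 ≠ 0 ⇒ I = 0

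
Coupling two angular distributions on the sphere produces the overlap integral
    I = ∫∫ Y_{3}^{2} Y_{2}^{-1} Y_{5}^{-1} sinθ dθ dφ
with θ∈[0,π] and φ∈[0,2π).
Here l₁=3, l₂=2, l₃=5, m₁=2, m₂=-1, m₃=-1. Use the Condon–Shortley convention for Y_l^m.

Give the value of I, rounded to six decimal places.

m-sum 0 ✓  L=10 even ✓  1≤5≤5 ✓
Π(2lᵢ+1) = 7×5×11 = 385
triangle coeff Δ(3,2,5) = 1/2310
Σ_t [0,0]: t=0:+1/144 = 1/144
(3j)²=10/231 [(3 2 5; 0 0 0)], sign=-1
Σ_t [0,0]: t=0:+1/720 = 1/720
(3j)²=4/385 [(3 2 5; 2 -1 -1)], sign=+1
⇒ 4πI² = 40/231
I = (-1)√(40/231/(4π)) = -0.11738675

-0.117387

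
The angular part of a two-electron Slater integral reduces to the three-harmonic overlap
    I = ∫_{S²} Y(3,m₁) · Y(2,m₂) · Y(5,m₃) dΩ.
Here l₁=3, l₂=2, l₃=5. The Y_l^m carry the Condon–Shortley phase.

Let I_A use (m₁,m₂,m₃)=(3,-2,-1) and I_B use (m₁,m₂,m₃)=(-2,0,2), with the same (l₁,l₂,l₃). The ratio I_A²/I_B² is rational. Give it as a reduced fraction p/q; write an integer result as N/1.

1/63

Shared (l₁,l₂,l₃)=(3,2,5): N and (l;000)² cancel in I_A²/I_B².
A: Δ = 0!·6!·4!/11! = 1/2310; Racah Σ t=0..0: t=0:+1/17280 = 1/17280; ⇒ 3j(3 2 5; 3 -2 -1)² = 1/2310, sgn +1
B: Δ = 0!·6!·4!/11! = 1/2310; Racah Σ t=0..0: t=0:+1/480 = 1/480; ⇒ 3j(3 2 5; -2 0 2)² = 3/110, sgn -1
I_A²/I_B² = (1/2310)/(3/110) = 1/63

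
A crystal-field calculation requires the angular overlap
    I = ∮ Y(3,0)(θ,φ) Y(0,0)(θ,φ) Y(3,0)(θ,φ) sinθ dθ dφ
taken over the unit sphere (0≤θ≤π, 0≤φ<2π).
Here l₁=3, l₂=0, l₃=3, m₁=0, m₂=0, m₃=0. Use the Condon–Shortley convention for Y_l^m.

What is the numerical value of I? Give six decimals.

0.282095

Checks pass: Σm=0; 6 even; l₃=3∈[3,3].
(2·3+1)(2·0+1)(2·3+1) = 49
Δ: 0! 6! 0! / 7! → 1/7
sum: t=0:+1/36 = 1/36
3j²(3 0 3; 0 0 0) = Δ·Π!·Σ² = 1/7  (sign -1)
(m-triple is (0,0,0) — same symbol as above.)
combine: 4πI² = 49·1/7·1/7 = 1/1
take √, sign +1: I = 0.28209479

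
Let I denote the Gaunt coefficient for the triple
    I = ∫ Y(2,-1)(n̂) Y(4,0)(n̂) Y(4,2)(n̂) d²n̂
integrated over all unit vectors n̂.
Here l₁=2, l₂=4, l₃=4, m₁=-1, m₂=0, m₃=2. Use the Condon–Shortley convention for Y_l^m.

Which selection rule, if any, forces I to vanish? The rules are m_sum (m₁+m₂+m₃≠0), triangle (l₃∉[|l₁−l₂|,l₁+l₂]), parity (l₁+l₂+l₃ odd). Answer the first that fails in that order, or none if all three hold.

azimuthal sum: -1 + 0 + 2 = 1  ✗
2 ≤ 4 ≤ 6 (triangle on l)
L = 2 + 4 + 4 = 10 (even)

m_sum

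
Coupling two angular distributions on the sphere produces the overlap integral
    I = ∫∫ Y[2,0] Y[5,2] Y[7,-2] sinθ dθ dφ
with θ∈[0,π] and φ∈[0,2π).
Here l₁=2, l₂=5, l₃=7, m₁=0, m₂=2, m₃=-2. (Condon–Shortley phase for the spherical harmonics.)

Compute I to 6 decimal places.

Rules hold: Σm=0, L=14 even, 3≤7≤7.
N = 5·11·15 = 825
Δ = 0!·4!·10!/15! = 1/15015
Racah Σ t=0..0: t=0:+1/57600 = 1/57600
⇒ 3j(2 5 7; 0 0 0)² = 21/715, sgn -1
Racah Σ t=0..0: t=0:+1/120960 = 1/120960
⇒ 3j(2 5 7; 0 2 -2)² = 24/1001, sgn -1
4πI² = N·(3j₀)²·(3jₘ)² = 1080/1859
I = +1·√(0.580958/4π) = 0.21501425

0.215014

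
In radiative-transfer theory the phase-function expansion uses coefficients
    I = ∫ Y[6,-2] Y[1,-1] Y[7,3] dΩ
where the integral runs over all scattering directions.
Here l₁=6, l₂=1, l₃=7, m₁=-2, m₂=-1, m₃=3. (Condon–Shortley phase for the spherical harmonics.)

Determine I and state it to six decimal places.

Checks pass: Σm=0; 14 even; l₃=7∈[5,7].
(2·6+1)(2·1+1)(2·7+1) = 585
Δ: 0! 12! 2! / 15! → 1/1365
sum: t=0:+1/518400 = 1/518400
3j²(6 1 7; 0 0 0) = Δ·Π!·Σ² = 7/195  (sign -1)
sum: t=0:+1/1935360 = 1/1935360
3j²(6 1 7; -2 -1 3) = Δ·Π!·Σ² = 3/91  (sign +1)
combine: 4πI² = 585·7/195·3/91 = 9/13
take √, sign -1: I = -0.23471705

-0.234717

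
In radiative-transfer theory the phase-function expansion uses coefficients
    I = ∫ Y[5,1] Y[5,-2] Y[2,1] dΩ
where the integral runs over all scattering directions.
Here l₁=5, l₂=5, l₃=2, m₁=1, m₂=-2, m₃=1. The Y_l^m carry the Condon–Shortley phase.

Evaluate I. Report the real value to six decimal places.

m-sum 0 ✓  L=12 even ✓  0≤2≤10 ✓
Π(2lᵢ+1) = 11×11×5 = 605
triangle coeff Δ(5,5,2) = 1/38610
Σ_t [3,5]: t=3:−1/2880 t=4:+1/576 t=5:−1/2880 = 1/960
(3j)²=10/429 [(5 5 2; 0 0 0)], sign=+1
Σ_t [2,3]: t=2:+1/2880 t=3:−1/1440 = -1/2880
(3j)²=7/715 [(5 5 2; 1 -2 1)], sign=+1
⇒ 4πI² = 70/507
I = (+1)√(70/507/(4π)) = 0.10481902

0.104819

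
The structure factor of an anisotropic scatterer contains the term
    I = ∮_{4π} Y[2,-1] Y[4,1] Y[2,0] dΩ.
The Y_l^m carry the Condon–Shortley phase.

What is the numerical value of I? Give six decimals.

m-sum 0 ✓  L=8 even ✓  2≤2≤6 ✓
Π(2lᵢ+1) = 5×9×5 = 225
triangle coeff Δ(2,4,2) = 1/630
Σ_t [2,2]: t=2:+1/16 = 1/16
(3j)²=2/35 [(2 4 2; 0 0 0)], sign=+1
Σ_t [3,3]: t=3:−1/24 = -1/24
(3j)²=1/21 [(2 4 2; -1 1 0)], sign=-1
⇒ 4πI² = 30/49
I = (-1)√(30/49/(4π)) = -0.22072812

-0.220728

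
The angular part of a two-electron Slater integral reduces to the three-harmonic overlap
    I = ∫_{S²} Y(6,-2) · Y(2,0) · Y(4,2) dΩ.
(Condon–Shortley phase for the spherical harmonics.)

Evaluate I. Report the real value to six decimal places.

0.206144

m-sum 0 ✓  L=12 even ✓  4≤4≤8 ✓
Π(2lᵢ+1) = 13×5×9 = 585
triangle coeff Δ(6,2,4) = 1/6435
Σ_t [2,2]: t=2:+1/2304 = 1/2304
(3j)²=5/143 [(6 2 4; 0 0 0)], sign=+1
Σ_t [2,2]: t=2:+1/5760 = 1/5760
(3j)²=56/2145 [(6 2 4; -2 0 2)], sign=+1
⇒ 4πI² = 840/1573
I = (+1)√(840/1573/(4π)) = 0.20614383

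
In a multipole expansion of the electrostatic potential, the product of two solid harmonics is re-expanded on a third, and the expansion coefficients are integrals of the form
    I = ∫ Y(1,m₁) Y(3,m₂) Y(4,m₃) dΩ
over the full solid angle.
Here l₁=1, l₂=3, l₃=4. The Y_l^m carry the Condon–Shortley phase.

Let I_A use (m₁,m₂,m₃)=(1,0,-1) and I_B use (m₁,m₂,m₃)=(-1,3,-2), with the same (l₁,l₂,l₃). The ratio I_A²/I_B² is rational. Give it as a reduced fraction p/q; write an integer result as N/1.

10/1

Same 1,3,4: normalisation and zero-m 3j drop out of the ratio.
A: Δ: 0! 2! 6! / 9! → 1/252; sum: t=0:+1/72 = 1/72; 3j²(1 3 4; 1 0 -1) = Δ·Π!·Σ² = 5/126  (sign -1)
B: Δ: 0! 2! 6! / 9! → 1/252; sum: t=0:+1/1440 = 1/1440; 3j²(1 3 4; -1 3 -2) = Δ·Π!·Σ² = 1/252  (sign +1)
I_A²/I_B² = (5/126)/(1/252) = 10/1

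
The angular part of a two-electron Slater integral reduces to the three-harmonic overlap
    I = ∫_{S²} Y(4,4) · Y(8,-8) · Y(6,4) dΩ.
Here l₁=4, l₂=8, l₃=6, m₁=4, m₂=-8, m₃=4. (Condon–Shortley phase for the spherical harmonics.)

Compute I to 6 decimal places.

-0.128978

Checks pass: Σm=0; 18 even; l₃=6∈[4,12].
(2·4+1)(2·8+1)(2·6+1) = 1989
Δ: 6! 2! 10! / 19! → 1/23279256
sum: t=2:+1/1658880 t=3:−1/518400 t=4:+1/1658880 = -1/1382400
3j²(4 8 6; 0 0 0) = Δ·Π!·Σ² = 504/46189  (sign -1)
sum: t=0:+1/5225472000 = 1/5225472000
3j²(4 8 6; 4 -8 4) = Δ·Π!·Σ² = 28/2907  (sign +1)
combine: 4πI² = 1989·504/46189·28/2907 = 14112/67507
take √, sign -1: I = -0.12897779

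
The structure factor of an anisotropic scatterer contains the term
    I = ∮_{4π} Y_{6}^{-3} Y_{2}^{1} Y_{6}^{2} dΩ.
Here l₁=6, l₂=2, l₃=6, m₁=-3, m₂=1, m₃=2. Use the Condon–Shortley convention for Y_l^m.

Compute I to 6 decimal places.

Checks pass: Σm=0; 14 even; l₃=6∈[4,8].
(2·6+1)(2·2+1)(2·6+1) = 845
Δ: 2! 10! 2! / 15! → 1/90090
sum: t=0:+1/69120 t=1:−1/14400 t=2:+1/69120 = -7/172800
3j²(6 2 6; 0 0 0) = Δ·Π!·Σ² = 14/715  (sign -1)
sum: t=1:−1/161280 t=2:+1/60480 = 1/96768
3j²(6 2 6; -3 1 2) = Δ·Π!·Σ² = 15/1001  (sign +1)
combine: 4πI² = 845·14/715·15/1001 = 30/121
take √, sign -1: I = -0.14046335

-0.140463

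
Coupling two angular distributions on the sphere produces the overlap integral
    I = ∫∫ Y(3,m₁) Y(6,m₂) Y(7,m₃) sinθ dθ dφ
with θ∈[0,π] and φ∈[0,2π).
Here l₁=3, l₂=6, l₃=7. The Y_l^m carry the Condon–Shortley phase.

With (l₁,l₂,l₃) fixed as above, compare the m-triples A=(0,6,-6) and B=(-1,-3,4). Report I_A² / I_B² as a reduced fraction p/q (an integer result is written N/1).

286/135

Same 3,6,7: normalisation and zero-m 3j drop out of the ratio.
A: Δ: 2! 4! 10! / 17! → 1/2042040; sum: t=2:+1/43545600 = 1/43545600; 3j²(3 6 7; 0 6 -6) = Δ·Π!·Σ² = 33/1190  (sign -1)
B: Δ: 2! 4! 10! / 17! → 1/2042040; sum: t=0:+1/1451520 t=1:−1/483840 t=2:+1/2903040 = -1/967680; 3j²(3 6 7; -1 -3 4) = Δ·Π!·Σ² = 81/6188  (sign +1)
I_A²/I_B² = (33/1190)/(81/6188) = 286/135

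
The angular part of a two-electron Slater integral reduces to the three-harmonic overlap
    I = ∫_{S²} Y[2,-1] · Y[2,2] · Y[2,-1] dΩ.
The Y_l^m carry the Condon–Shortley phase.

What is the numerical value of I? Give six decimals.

Rules hold: Σm=0, L=6 even, 0≤2≤4.
N = 5·5·5 = 125
Δ = 2!·2!·2!/7! = 1/630
Racah Σ t=0..2: t=0:+1/8 t=1:−1/1 t=2:+1/8 = -3/4
⇒ 3j(2 2 2; 0 0 0)² = 2/35, sgn -1
Racah Σ t=2..2: t=2:+1/4 = 1/4
⇒ 3j(2 2 2; -1 2 -1)² = 3/35, sgn -1
4πI² = N·(3j₀)²·(3jₘ)² = 30/49
I = +1·√(0.612245/4π) = 0.22072812

0.220728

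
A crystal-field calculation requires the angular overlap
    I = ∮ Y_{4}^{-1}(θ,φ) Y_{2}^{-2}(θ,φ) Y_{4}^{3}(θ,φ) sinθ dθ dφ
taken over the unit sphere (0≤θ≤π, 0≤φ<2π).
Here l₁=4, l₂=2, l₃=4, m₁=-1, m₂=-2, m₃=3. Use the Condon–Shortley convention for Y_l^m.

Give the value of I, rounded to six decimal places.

m-sum 0 ✓  L=10 even ✓  2≤4≤6 ✓
Π(2lᵢ+1) = 9×5×9 = 405
triangle coeff Δ(4,2,4) = 1/13860
Σ_t [0,2]: t=0:+1/192 t=1:−1/36 t=2:+1/192 = -5/288
(3j)²=20/693 [(4 2 4; 0 0 0)], sign=-1
Σ_t [0,0]: t=0:+1/480 = 1/480
(3j)²=3/110 [(4 2 4; -1 -2 3)], sign=-1
⇒ 4πI² = 270/847
I = (+1)√(270/847/(4π)) = 0.15927046

0.159270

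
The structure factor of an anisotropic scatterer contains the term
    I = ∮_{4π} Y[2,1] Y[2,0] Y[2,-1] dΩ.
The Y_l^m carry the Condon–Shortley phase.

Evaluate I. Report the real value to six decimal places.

Rules hold: Σm=0, L=6 even, 0≤2≤4.
N = 5·5·5 = 125
Δ = 2!·2!·2!/7! = 1/630
Racah Σ t=0..2: t=0:+1/8 t=1:−1/1 t=2:+1/8 = -3/4
⇒ 3j(2 2 2; 0 0 0)² = 2/35, sgn -1
Racah Σ t=0..1: t=0:+1/4 t=1:−1/2 = -1/4
⇒ 3j(2 2 2; 1 0 -1)² = 1/70, sgn +1
4πI² = N·(3j₀)²·(3jₘ)² = 5/49
I = -1·√(0.102041/4π) = -0.09011188

-0.090112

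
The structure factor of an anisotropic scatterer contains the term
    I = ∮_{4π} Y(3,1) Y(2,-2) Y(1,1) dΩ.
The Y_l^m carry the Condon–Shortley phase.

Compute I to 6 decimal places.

m-sum 0 ✓  L=6 even ✓  1≤1≤5 ✓
Π(2lᵢ+1) = 7×5×3 = 105
triangle coeff Δ(3,2,1) = 1/105
Σ_t [2,2]: t=2:+1/4 = 1/4
(3j)²=3/35 [(3 2 1; 0 0 0)], sign=-1
Σ_t [0,0]: t=0:+1/48 = 1/48
(3j)²=1/105 [(3 2 1; 1 -2 1)], sign=+1
⇒ 4πI² = 3/35
I = (-1)√(3/35/(4π)) = -0.08258890

-0.082589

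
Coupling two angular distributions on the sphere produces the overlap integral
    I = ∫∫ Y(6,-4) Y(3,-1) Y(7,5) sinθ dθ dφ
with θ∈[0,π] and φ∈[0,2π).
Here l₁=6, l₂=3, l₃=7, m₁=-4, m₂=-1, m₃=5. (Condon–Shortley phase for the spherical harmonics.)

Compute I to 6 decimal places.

-0.082471

Checks pass: Σm=0; 16 even; l₃=7∈[3,9].
(2·6+1)(2·3+1)(2·7+1) = 1365
Δ: 2! 10! 4! / 17! → 1/2042040
sum: t=0:+1/207360 t=1:−1/57600 t=2:+1/207360 = -1/129600
3j²(6 3 7; 0 0 0) = Δ·Π!·Σ² = 168/12155  (sign +1)
sum: t=0:+1/29030400 t=1:−1/2177280 t=2:+1/3870720 = -29/174182400
3j²(6 3 7; -4 -1 5) = Δ·Π!·Σ² = 841/185640  (sign -1)
combine: 4πI² = 1365·168/12155·841/185640 = 17661/206635
take √, sign -1: I = -0.08247091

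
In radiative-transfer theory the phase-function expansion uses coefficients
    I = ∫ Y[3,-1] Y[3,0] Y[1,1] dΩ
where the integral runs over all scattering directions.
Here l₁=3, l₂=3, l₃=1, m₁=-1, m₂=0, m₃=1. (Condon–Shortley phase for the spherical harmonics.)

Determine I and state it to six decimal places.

0.000000

Σlᵢ=7 odd — θ-integrand is odd under cosθ→−cosθ; I=0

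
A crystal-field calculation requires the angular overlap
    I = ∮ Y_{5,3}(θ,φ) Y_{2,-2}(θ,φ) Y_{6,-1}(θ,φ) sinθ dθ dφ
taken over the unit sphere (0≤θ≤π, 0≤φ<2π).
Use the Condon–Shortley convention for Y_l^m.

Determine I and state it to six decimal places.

0.000000

l₁+l₂+l₃=13 is odd: 3j(l;000)=0 ⇒ I=0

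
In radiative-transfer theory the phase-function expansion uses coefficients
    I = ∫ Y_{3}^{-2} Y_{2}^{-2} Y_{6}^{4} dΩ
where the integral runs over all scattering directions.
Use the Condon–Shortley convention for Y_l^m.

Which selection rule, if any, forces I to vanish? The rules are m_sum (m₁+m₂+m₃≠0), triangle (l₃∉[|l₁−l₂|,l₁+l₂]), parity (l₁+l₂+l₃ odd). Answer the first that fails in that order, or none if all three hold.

triangle

azimuthal sum: -2 − 2 + 4 = 0  ✓
1 ≤ 6 ≤ 5 (triangle on l)  ✗
L = 3 + 2 + 6 = 11 (odd)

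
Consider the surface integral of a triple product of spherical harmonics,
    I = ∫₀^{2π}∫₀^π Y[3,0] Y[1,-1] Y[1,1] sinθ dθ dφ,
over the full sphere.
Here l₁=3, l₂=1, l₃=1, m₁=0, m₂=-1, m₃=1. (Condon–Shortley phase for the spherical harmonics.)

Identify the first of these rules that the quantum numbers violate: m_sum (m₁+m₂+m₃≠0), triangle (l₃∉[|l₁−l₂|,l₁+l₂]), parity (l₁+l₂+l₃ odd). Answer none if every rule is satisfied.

m₁+m₂+m₃ = 0 − 1 + 1 = 0  ✓
triangle: |3−1|=2 ≤ l₃=1 ≤ 3+1=4  ✗
parity: l₁+l₂+l₃ = 5 is odd

triangle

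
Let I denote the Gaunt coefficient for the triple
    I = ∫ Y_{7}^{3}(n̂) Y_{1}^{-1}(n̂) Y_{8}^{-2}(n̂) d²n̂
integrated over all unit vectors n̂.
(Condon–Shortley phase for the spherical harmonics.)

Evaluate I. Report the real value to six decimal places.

Rules hold: Σm=0, L=16 even, 6≤8≤8.
N = 15·3·17 = 765
Δ = 0!·14!·2!/17! = 1/2040
Racah Σ t=0..0: t=0:+1/25401600 = 1/25401600
⇒ 3j(7 1 8; 0 0 0)² = 8/255, sgn +1
Racah Σ t=0..0: t=0:+1/174182400 = 1/174182400
⇒ 3j(7 1 8; 3 -1 -2)² = 1/136, sgn +1
4πI² = N·(3j₀)²·(3jₘ)² = 3/17
I = +1·√(0.176471/4π) = 0.11850352

0.118504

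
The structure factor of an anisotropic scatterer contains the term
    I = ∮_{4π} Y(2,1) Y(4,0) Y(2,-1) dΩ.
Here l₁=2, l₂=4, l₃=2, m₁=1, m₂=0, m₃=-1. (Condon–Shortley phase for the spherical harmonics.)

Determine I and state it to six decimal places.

0.161197

Checks pass: Σm=0; 8 even; l₃=2∈[2,6].
(2·2+1)(2·4+1)(2·2+1) = 225
Δ: 4! 0! 4! / 9! → 1/630
sum: t=2:+1/16 = 1/16
3j²(2 4 2; 0 0 0) = Δ·Π!·Σ² = 2/35  (sign +1)
sum: t=1:−1/36 = -1/36
3j²(2 4 2; 1 0 -1) = Δ·Π!·Σ² = 8/315  (sign +1)
combine: 4πI² = 225·2/35·8/315 = 16/49
take √, sign +1: I = 0.16119702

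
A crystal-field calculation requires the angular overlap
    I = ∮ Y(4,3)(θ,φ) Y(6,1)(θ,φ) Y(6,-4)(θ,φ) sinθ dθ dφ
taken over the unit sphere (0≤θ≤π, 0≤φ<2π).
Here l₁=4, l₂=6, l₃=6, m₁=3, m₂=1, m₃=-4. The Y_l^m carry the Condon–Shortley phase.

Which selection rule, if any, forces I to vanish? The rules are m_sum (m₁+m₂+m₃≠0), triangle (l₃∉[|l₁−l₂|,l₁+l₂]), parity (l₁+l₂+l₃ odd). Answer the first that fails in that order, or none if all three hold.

azimuthal sum: 3 + 1 − 4 = 0  ✓
2 ≤ 6 ≤ 10 (triangle on l)  ✓
L = 4 + 6 + 6 = 16 (even)  ✓

none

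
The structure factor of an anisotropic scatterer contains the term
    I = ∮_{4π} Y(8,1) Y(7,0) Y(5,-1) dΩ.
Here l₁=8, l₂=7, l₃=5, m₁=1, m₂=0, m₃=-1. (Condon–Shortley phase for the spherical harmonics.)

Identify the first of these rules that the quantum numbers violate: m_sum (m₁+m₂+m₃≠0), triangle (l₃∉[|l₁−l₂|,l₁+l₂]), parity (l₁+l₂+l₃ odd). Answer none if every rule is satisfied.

azimuthal sum: 1 + 0 − 1 = 0  ✓
1 ≤ 5 ≤ 15 (triangle on l)  ✓
L = 8 + 7 + 5 = 20 (even)  ✓

none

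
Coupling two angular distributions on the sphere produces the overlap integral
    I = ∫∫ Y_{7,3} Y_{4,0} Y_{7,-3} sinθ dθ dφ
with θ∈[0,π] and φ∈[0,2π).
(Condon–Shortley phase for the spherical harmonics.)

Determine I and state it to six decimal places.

0.041060

Rules hold: Σm=0, L=18 even, 3≤7≤11.
N = 15·9·15 = 2025
Δ = 4!·10!·4!/19! = 1/58198140
Racah Σ t=0..4: t=0:+1/17418240 t=1:−1/622080 t=2:+1/230400 t=3:−1/622080 t=4:+1/17418240 = 1/806400
⇒ 3j(7 4 7; 0 0 0)² = 2268/230945, sgn -1
Racah Σ t=0..4: t=0:+1/9953280 t=1:−1/1088640 t=2:+1/1290240 t=3:−1/13063680 t=4:+1/2090188800 = -83/696729600
⇒ 3j(7 4 7; 3 0 -3)² = 6889/6466460, sgn -1
4πI² = N·(3j₀)²·(3jₘ)² = 45198729/2133423721
I = +1·√(0.021186/4π) = 0.04106006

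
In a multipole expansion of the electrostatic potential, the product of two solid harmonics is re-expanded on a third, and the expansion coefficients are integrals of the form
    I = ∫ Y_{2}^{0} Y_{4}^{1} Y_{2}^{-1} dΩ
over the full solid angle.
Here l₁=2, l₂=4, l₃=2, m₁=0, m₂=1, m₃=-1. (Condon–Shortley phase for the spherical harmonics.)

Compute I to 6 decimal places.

-0.220728

Rules hold: Σm=0, L=8 even, 2≤2≤6.
N = 5·9·5 = 225
Δ = 4!·0!·4!/9! = 1/630
Racah Σ t=2..2: t=2:+1/16 = 1/16
⇒ 3j(2 4 2; 0 0 0)² = 2/35, sgn +1
Racah Σ t=2..2: t=2:+1/24 = 1/24
⇒ 3j(2 4 2; 0 1 -1)² = 1/21, sgn -1
4πI² = N·(3j₀)²·(3jₘ)² = 30/49
I = -1·√(0.612245/4π) = -0.22072812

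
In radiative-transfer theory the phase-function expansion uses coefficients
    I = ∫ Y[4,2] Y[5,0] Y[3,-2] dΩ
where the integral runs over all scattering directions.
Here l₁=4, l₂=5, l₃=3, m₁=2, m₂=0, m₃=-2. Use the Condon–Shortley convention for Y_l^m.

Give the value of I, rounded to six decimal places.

-0.171327

Checks pass: Σm=0; 12 even; l₃=3∈[1,9].
(2·4+1)(2·5+1)(2·3+1) = 693
Δ: 6! 2! 4! / 13! → 1/180180
sum: t=2:+1/576 t=3:−1/144 t=4:+1/576 = -1/288
3j²(4 5 3; 0 0 0) = Δ·Π!·Σ² = 20/1001  (sign +1)
sum: t=1:−1/2880 t=2:+1/576 = 1/720
3j²(4 5 3; 2 0 -2) = Δ·Π!·Σ² = 80/3003  (sign -1)
combine: 4πI² = 693·20/1001·80/3003 = 4800/13013
take √, sign -1: I = -0.17132746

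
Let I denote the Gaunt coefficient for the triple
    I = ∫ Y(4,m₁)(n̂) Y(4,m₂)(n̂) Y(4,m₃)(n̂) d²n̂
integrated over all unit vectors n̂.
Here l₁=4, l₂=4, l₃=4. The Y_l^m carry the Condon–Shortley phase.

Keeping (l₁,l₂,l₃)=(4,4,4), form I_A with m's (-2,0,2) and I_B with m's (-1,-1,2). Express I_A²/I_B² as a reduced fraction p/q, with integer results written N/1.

121/360

l's match ⇒ only the (l;m) 3-j factors differ between A and B.
A: triangle coeff Δ(4,4,4) = 1/450450; Σ_t [2,4]: t=2:+1/384 t=3:−1/216 t=4:+1/2304 = -11/6912; (3j)²=11/1638 [(4 4 4; -2 0 2)], sign=-1
B: triangle coeff Δ(4,4,4) = 1/450450; Σ_t [1,3]: t=1:−1/576 t=2:+1/144 t=3:−1/576 = 1/288; (3j)²=20/1001 [(4 4 4; -1 -1 2)], sign=+1
I_A²/I_B² = (11/1638)/(20/1001) = 121/360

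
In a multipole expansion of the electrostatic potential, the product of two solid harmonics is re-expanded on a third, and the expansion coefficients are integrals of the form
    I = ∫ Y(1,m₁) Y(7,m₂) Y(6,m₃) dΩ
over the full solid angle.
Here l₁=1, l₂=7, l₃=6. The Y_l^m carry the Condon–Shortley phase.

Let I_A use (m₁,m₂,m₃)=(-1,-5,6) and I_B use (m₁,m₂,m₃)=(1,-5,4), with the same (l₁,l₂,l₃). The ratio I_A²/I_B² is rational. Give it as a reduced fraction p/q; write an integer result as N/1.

1/66

Shared (l₁,l₂,l₃)=(1,7,6): N and (l;000)² cancel in I_A²/I_B².
A: Δ = 2!·0!·12!/15! = 1/1365; Racah Σ t=2..2: t=2:+1/958003200 = 1/958003200; ⇒ 3j(1 7 6; -1 -5 6)² = 1/1365, sgn +1
B: Δ = 2!·0!·12!/15! = 1/1365; Racah Σ t=0..0: t=0:+1/14515200 = 1/14515200; ⇒ 3j(1 7 6; 1 -5 4)² = 22/455, sgn +1
I_A²/I_B² = (1/1365)/(22/455) = 1/66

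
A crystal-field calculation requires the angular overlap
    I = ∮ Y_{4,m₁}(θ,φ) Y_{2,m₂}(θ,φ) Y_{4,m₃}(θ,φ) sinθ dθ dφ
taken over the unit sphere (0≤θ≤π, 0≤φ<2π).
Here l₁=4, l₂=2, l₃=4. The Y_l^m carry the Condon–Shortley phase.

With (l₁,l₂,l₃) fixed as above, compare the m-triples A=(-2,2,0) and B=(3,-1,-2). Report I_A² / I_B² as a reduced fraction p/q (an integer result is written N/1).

36/35

Same 4,2,4: normalisation and zero-m 3j drop out of the ratio.
A: Δ: 2! 6! 2! / 11! → 1/13860; sum: t=2:+1/192 = 1/192; 3j²(4 2 4; -2 2 0) = Δ·Π!·Σ² = 3/77  (sign +1)
B: Δ: 2! 6! 2! / 11! → 1/13860; sum: t=0:+1/240 t=1:−1/1440 = 1/288; 3j²(4 2 4; 3 -1 -2) = Δ·Π!·Σ² = 5/132  (sign +1)
I_A²/I_B² = (3/77)/(5/132) = 36/35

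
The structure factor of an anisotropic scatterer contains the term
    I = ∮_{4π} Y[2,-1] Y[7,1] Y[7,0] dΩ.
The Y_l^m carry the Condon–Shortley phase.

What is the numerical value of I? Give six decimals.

Rules hold: Σm=0, L=16 even, 5≤7≤9.
N = 5·15·15 = 1125
Δ = 2!·2!·12!/17! = 1/185640
Racah Σ t=0..2: t=0:+1/2419200 t=1:−1/518400 t=2:+1/2419200 = -1/907200
⇒ 3j(2 7 7; 0 0 0)² = 56/3315, sgn +1
Racah Σ t=1..2: t=1:−1/1209600 t=2:+1/1036800 = 1/7257600
⇒ 3j(2 7 7; -1 1 0)² = 1/2210, sgn -1
4πI² = N·(3j₀)²·(3jₘ)² = 420/48841
I = -1·√(0.00859933/4π) = -0.02615938

-0.026159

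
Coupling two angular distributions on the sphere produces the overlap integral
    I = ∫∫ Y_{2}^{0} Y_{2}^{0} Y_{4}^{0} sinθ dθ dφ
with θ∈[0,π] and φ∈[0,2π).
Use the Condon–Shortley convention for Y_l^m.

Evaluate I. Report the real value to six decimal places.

Checks pass: Σm=0; 8 even; l₃=4∈[0,4].
(2·2+1)(2·2+1)(2·4+1) = 225
Δ: 0! 4! 4! / 9! → 1/630
sum: t=0:+1/16 = 1/16
3j²(2 2 4; 0 0 0) = Δ·Π!·Σ² = 2/35  (sign +1)
(m-triple is (0,0,0) — same symbol as above.)
combine: 4πI² = 225·2/35·2/35 = 36/49
take √, sign +1: I = 0.24179554

0.241796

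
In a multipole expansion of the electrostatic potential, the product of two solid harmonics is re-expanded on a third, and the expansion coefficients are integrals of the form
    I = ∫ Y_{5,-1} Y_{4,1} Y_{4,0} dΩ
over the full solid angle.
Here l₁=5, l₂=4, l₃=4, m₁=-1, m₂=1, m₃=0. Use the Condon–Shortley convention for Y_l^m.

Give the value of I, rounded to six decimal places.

L=13 odd ⇒ parity kills the (l;000) factor ⇒ I = 0

0.000000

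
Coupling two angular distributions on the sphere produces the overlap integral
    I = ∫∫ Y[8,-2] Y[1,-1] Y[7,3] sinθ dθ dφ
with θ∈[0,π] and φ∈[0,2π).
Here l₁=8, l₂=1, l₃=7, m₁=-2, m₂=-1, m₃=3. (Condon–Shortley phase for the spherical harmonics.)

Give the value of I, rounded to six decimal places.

0.118504

m-sum 0 ✓  L=16 even ✓  7≤7≤9 ✓
Π(2lᵢ+1) = 17×3×15 = 765
triangle coeff Δ(8,1,7) = 1/2040
Σ_t [1,1]: t=1:−1/25401600 = -1/25401600
(3j)²=8/255 [(8 1 7; 0 0 0)], sign=+1
Σ_t [0,0]: t=0:+1/174182400 = 1/174182400
(3j)²=1/136 [(8 1 7; -2 -1 3)], sign=+1
⇒ 4πI² = 3/17
I = (+1)√(3/17/(4π)) = 0.11850352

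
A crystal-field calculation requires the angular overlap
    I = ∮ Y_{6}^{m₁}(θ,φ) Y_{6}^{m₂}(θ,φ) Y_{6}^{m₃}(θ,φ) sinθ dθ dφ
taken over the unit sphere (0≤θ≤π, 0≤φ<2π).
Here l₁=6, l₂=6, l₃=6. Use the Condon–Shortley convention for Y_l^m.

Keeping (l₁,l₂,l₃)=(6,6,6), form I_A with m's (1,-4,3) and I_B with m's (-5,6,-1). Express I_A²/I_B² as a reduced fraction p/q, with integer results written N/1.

125/242

l's match ⇒ only the (l;m) 3-j factors differ between A and B.
A: triangle coeff Δ(6,6,6) = 1/325909584; Σ_t [0,2]: t=0:+1/4147200 t=1:−1/691200 t=2:+1/1244160 = -1/2488320; (3j)²=875/184756 [(6 6 6; 1 -4 3)], sign=+1
B: triangle coeff Δ(6,6,6) = 1/325909584; Σ_t [6,6]: t=6:+1/62208000 = 1/62208000; (3j)²=77/8398 [(6 6 6; -5 6 -1)], sign=-1
I_A²/I_B² = (875/184756)/(77/8398) = 125/242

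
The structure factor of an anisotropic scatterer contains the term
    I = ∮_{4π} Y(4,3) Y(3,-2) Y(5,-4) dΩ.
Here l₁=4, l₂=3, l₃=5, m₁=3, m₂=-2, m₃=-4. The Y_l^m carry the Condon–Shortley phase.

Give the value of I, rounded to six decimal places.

m-sum = 3 − 2 − 4 = -3 ≠ 0 ⇒ I = 0

0.000000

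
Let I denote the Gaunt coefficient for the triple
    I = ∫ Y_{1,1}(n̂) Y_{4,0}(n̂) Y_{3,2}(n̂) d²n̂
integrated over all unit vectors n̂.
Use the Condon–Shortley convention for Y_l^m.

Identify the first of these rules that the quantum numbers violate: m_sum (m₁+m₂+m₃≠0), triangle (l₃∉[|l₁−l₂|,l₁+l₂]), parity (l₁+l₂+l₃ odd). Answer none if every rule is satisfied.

m_sum

Σmᵢ = 3  ✗
l₃∈[|l₁−l₂|,l₁+l₂]=[3,5], have l₃=3
Σlᵢ = 8 ⇒ even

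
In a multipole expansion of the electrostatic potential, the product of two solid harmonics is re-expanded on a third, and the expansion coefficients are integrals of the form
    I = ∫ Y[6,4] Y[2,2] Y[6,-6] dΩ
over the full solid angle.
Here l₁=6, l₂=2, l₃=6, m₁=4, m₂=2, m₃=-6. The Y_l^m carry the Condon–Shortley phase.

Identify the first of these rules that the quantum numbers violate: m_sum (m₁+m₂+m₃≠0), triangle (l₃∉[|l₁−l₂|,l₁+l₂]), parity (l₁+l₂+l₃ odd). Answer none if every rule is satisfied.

none

azimuthal sum: 4 + 2 − 6 = 0  ✓
4 ≤ 6 ≤ 8 (triangle on l)  ✓
L = 6 + 2 + 6 = 14 (even)  ✓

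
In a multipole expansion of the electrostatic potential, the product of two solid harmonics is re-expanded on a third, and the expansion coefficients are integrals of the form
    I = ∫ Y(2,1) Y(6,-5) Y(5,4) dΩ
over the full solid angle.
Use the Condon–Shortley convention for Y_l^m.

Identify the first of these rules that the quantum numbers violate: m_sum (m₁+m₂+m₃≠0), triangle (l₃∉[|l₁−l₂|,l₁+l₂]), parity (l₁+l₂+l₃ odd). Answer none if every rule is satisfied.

parity

Σmᵢ = 0  ✓
l₃∈[|l₁−l₂|,l₁+l₂]=[4,8], have l₃=5  ✓
Σlᵢ = 13 ⇒ odd  ✗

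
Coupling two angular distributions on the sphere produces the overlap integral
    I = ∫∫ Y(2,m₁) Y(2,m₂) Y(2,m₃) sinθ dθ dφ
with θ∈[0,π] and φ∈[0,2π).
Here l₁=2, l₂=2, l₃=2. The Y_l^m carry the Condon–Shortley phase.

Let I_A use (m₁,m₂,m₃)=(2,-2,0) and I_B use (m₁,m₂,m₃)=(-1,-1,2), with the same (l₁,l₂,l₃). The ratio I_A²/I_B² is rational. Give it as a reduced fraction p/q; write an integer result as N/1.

Same 2,2,2: normalisation and zero-m 3j drop out of the ratio.
A: Δ: 2! 2! 2! / 7! → 1/630; sum: t=0:+1/8 = 1/8; 3j²(2 2 2; 2 -2 0) = Δ·Π!·Σ² = 2/35  (sign +1)
B: Δ: 2! 2! 2! / 7! → 1/630; sum: t=1:−1/4 = -1/4; 3j²(2 2 2; -1 -1 2) = Δ·Π!·Σ² = 3/35  (sign -1)
I_A²/I_B² = (2/35)/(3/35) = 2/3

2/3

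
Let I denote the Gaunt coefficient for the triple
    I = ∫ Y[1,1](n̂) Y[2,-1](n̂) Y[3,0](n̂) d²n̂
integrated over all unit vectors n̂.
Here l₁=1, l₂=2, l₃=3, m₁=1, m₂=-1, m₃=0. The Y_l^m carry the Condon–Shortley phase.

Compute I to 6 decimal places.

0.143048

Checks pass: Σm=0; 6 even; l₃=3∈[1,3].
(2·1+1)(2·2+1)(2·3+1) = 105
Δ: 0! 2! 4! / 7! → 1/105
sum: t=0:+1/4 = 1/4
3j²(1 2 3; 0 0 0) = Δ·Π!·Σ² = 3/35  (sign -1)
sum: t=0:+1/12 = 1/12
3j²(1 2 3; 1 -1 0) = Δ·Π!·Σ² = 1/35  (sign -1)
combine: 4πI² = 105·3/35·1/35 = 9/35
take √, sign +1: I = 0.14304817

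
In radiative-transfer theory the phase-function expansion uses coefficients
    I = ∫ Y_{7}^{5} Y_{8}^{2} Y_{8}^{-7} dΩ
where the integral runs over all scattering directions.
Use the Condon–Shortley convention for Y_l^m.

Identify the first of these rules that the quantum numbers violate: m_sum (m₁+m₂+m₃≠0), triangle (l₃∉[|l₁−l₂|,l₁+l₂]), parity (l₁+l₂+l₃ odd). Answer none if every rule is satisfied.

azimuthal sum: 5 + 2 − 7 = 0  ✓
1 ≤ 8 ≤ 15 (triangle on l)  ✓
L = 7 + 8 + 8 = 23 (odd)  ✗

parity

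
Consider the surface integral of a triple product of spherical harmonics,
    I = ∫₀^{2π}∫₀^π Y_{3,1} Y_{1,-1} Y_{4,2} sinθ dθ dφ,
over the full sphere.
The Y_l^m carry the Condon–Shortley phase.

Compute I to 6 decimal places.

1 − 1 + 2 = 2 ≠ 0: azimuthal integral kills it; I = 0

0.000000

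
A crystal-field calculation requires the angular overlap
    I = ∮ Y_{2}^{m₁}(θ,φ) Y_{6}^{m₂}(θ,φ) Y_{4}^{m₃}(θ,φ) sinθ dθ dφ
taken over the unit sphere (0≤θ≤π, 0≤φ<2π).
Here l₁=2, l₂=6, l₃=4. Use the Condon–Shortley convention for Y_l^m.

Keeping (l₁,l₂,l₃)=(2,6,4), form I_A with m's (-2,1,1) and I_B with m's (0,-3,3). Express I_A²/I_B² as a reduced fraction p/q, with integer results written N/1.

35/108

Same 2,6,4: normalisation and zero-m 3j drop out of the ratio.
A: Δ: 4! 0! 8! / 13! → 1/6435; sum: t=4:+1/17280 = 1/17280; 3j²(2 6 4; -2 1 1) = Δ·Π!·Σ² = 7/1287  (sign -1)
B: Δ: 4! 0! 8! / 13! → 1/6435; sum: t=2:+1/20160 = 1/20160; 3j²(2 6 4; 0 -3 3) = Δ·Π!·Σ² = 12/715  (sign -1)
I_A²/I_B² = (7/1287)/(12/715) = 35/108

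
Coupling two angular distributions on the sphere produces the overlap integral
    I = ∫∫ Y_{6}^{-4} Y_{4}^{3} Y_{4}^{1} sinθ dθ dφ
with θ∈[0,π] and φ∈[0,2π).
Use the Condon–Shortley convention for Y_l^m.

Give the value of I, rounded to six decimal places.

Checks pass: Σm=0; 14 even; l₃=4∈[2,10].
(2·6+1)(2·4+1)(2·4+1) = 1053
Δ: 6! 6! 2! / 15! → 1/1261260
sum: t=2:+1/4608 t=3:−1/1296 t=4:+1/4608 = -7/20736
3j²(6 4 4; 0 0 0) = Δ·Π!·Σ² = 20/1287  (sign -1)
sum: t=5:−1/28800 t=6:+1/34560 = -1/172800
3j²(6 4 4; -4 3 1) = Δ·Π!·Σ² = 1/1430  (sign +1)
combine: 4πI² = 1053·20/1287·1/1430 = 18/1573
take √, sign -1: I = -0.03017637

-0.030176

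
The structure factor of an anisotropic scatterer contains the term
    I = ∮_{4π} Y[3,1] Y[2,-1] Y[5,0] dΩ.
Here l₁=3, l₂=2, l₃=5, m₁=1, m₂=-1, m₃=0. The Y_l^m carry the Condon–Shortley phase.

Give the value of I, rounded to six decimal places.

Rules hold: Σm=0, L=10 even, 1≤5≤5.
N = 7·5·11 = 385
Δ = 0!·6!·4!/11! = 1/2310
Racah Σ t=0..0: t=0:+1/144 = 1/144
⇒ 3j(3 2 5; 0 0 0)² = 10/231, sgn -1
Racah Σ t=0..0: t=0:+1/288 = 1/288
⇒ 3j(3 2 5; 1 -1 0)² = 5/231, sgn -1
4πI² = N·(3j₀)²·(3jₘ)² = 250/693
I = +1·√(0.36075/4π) = 0.16943318

0.169433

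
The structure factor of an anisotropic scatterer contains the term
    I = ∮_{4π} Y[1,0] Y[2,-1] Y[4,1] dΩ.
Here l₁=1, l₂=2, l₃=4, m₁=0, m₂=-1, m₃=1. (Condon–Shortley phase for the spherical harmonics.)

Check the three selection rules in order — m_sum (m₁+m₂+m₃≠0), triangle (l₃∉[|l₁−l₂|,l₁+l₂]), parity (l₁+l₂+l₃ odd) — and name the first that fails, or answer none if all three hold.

triangle

m₁+m₂+m₃ = 0 − 1 + 1 = 0  ✓
triangle: |1−2|=1 ≤ l₃=4 ≤ 1+2=3  ✗
parity: l₁+l₂+l₃ = 7 is odd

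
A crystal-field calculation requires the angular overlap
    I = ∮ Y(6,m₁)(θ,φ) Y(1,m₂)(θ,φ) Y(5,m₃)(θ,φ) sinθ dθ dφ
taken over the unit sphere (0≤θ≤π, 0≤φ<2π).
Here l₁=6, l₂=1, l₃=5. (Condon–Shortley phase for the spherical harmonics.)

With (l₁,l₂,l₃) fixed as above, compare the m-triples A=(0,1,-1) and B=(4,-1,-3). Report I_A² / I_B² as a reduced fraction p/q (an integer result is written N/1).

1/3

Same 6,1,5: normalisation and zero-m 3j drop out of the ratio.
A: Δ: 2! 10! 0! / 13! → 1/858; sum: t=2:+1/34560 = 1/34560; 3j²(6 1 5; 0 1 -1) = Δ·Π!·Σ² = 5/286  (sign +1)
B: Δ: 2! 10! 0! / 13! → 1/858; sum: t=0:+1/161280 = 1/161280; 3j²(6 1 5; 4 -1 -3) = Δ·Π!·Σ² = 15/286  (sign +1)
I_A²/I_B² = (5/286)/(15/286) = 1/3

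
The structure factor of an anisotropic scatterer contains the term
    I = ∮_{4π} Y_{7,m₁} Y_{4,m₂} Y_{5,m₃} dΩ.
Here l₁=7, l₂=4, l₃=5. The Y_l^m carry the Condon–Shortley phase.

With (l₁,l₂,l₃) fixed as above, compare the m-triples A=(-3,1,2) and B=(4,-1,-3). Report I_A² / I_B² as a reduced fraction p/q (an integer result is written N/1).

l's match ⇒ only the (l;m) 3-j factors differ between A and B.
A: triangle coeff Δ(7,4,5) = 1/6126120; Σ_t [3,5]: t=3:−1/362880 t=4:+1/69120 t=5:−1/172800 = 43/7257600; (3j)²=1849/170170 [(7 4 5; -3 1 2)], sign=-1
B: triangle coeff Δ(7,4,5) = 1/6126120; Σ_t [1,3]: t=1:−1/345600 t=2:+1/241920 t=3:−1/2903040 = 13/14515200; (3j)²=13/7140 [(7 4 5; 4 -1 -3)], sign=+1
I_A²/I_B² = (1849/170170)/(13/7140) = 11094/1859

11094/1859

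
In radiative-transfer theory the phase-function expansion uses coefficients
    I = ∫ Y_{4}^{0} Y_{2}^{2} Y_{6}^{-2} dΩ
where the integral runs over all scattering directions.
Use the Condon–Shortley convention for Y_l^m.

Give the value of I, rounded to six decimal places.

0.133065

Rules hold: Σm=0, L=12 even, 2≤6≤6.
N = 9·5·13 = 585
Δ = 0!·8!·4!/13! = 1/6435
Racah Σ t=0..0: t=0:+1/2304 = 1/2304
⇒ 3j(4 2 6; 0 0 0)² = 5/143, sgn +1
Racah Σ t=0..0: t=0:+1/13824 = 1/13824
⇒ 3j(4 2 6; 0 2 -2)² = 14/1287, sgn +1
4πI² = N·(3j₀)²·(3jₘ)² = 350/1573
I = +1·√(0.222505/4π) = 0.13306527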